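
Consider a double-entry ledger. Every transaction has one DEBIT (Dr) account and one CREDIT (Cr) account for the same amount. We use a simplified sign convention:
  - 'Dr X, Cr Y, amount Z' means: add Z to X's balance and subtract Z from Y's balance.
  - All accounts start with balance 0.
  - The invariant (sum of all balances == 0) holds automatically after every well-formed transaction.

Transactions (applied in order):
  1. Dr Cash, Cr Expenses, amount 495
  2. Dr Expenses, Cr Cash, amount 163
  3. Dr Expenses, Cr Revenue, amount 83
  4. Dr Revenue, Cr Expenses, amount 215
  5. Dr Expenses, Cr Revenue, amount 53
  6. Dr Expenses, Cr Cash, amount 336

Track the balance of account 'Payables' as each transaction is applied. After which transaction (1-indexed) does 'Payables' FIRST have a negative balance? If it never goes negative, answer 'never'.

After txn 1: Payables=0
After txn 2: Payables=0
After txn 3: Payables=0
After txn 4: Payables=0
After txn 5: Payables=0
After txn 6: Payables=0

Answer: never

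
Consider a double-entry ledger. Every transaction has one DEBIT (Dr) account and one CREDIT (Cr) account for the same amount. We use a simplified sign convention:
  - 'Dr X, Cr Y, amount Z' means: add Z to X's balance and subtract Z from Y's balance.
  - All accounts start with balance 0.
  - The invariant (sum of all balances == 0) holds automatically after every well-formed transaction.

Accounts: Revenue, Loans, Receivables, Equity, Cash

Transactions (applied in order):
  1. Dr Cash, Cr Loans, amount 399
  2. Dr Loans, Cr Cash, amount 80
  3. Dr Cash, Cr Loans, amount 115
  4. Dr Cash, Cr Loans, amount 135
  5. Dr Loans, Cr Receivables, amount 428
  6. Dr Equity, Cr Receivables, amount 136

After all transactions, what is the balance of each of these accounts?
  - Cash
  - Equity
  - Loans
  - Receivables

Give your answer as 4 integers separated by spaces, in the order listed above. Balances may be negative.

After txn 1 (Dr Cash, Cr Loans, amount 399): Cash=399 Loans=-399
After txn 2 (Dr Loans, Cr Cash, amount 80): Cash=319 Loans=-319
After txn 3 (Dr Cash, Cr Loans, amount 115): Cash=434 Loans=-434
After txn 4 (Dr Cash, Cr Loans, amount 135): Cash=569 Loans=-569
After txn 5 (Dr Loans, Cr Receivables, amount 428): Cash=569 Loans=-141 Receivables=-428
After txn 6 (Dr Equity, Cr Receivables, amount 136): Cash=569 Equity=136 Loans=-141 Receivables=-564

Answer: 569 136 -141 -564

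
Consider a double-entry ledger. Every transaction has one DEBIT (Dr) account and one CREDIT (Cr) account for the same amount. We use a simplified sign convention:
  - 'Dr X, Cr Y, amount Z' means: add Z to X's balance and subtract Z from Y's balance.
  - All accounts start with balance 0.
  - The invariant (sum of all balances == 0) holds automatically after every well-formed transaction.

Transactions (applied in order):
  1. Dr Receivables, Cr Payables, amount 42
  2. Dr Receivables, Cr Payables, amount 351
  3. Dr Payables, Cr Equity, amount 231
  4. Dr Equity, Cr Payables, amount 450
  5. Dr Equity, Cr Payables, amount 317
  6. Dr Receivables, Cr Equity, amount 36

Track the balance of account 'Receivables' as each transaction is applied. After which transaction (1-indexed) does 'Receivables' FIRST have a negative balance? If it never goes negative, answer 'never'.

Answer: never

Derivation:
After txn 1: Receivables=42
After txn 2: Receivables=393
After txn 3: Receivables=393
After txn 4: Receivables=393
After txn 5: Receivables=393
After txn 6: Receivables=429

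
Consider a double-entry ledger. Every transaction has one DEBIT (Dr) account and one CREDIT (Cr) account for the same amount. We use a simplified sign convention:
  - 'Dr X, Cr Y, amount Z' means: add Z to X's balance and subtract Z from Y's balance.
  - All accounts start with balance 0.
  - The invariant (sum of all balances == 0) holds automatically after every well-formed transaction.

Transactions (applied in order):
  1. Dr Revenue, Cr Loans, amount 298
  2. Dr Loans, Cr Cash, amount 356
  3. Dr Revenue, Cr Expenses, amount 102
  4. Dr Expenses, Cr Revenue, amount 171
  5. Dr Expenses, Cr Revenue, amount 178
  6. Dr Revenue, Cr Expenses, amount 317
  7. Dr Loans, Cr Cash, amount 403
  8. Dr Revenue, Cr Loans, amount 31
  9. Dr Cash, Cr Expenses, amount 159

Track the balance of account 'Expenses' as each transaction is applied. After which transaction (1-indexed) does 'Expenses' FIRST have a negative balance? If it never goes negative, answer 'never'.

After txn 1: Expenses=0
After txn 2: Expenses=0
After txn 3: Expenses=-102

Answer: 3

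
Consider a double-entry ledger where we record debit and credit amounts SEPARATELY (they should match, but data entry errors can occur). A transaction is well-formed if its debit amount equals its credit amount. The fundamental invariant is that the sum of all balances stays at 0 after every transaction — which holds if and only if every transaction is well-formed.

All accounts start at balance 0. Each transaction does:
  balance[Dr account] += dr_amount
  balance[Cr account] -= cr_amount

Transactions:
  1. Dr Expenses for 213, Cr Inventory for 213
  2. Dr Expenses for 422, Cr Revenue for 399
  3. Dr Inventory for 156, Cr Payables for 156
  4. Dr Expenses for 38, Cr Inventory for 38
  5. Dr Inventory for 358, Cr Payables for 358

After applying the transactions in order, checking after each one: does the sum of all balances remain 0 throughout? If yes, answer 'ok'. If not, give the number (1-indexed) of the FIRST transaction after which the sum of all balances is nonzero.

Answer: 2

Derivation:
After txn 1: dr=213 cr=213 sum_balances=0
After txn 2: dr=422 cr=399 sum_balances=23
After txn 3: dr=156 cr=156 sum_balances=23
After txn 4: dr=38 cr=38 sum_balances=23
After txn 5: dr=358 cr=358 sum_balances=23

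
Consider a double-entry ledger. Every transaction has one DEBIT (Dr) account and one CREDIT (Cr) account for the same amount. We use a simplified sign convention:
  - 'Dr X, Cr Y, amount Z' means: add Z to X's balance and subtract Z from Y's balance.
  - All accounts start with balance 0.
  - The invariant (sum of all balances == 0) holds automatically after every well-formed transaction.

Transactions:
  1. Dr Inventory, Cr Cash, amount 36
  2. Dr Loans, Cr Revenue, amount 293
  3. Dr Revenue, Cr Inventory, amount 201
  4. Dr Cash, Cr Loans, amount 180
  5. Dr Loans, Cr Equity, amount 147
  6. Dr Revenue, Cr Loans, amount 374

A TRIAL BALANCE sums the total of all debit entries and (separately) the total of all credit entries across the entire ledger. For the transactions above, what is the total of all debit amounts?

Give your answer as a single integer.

Answer: 1231

Derivation:
Txn 1: debit+=36
Txn 2: debit+=293
Txn 3: debit+=201
Txn 4: debit+=180
Txn 5: debit+=147
Txn 6: debit+=374
Total debits = 1231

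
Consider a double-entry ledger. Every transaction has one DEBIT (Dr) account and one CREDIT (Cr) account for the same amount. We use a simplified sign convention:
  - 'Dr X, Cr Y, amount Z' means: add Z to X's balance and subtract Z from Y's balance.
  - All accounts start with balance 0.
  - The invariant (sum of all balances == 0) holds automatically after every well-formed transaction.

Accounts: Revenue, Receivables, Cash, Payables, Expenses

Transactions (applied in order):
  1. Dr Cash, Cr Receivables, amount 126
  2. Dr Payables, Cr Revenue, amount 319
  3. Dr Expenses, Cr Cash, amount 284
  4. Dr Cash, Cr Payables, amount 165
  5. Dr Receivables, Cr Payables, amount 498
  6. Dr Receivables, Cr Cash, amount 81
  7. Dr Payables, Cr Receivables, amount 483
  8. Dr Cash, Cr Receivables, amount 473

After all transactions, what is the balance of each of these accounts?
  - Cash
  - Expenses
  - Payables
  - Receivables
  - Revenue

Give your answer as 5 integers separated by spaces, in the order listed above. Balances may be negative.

After txn 1 (Dr Cash, Cr Receivables, amount 126): Cash=126 Receivables=-126
After txn 2 (Dr Payables, Cr Revenue, amount 319): Cash=126 Payables=319 Receivables=-126 Revenue=-319
After txn 3 (Dr Expenses, Cr Cash, amount 284): Cash=-158 Expenses=284 Payables=319 Receivables=-126 Revenue=-319
After txn 4 (Dr Cash, Cr Payables, amount 165): Cash=7 Expenses=284 Payables=154 Receivables=-126 Revenue=-319
After txn 5 (Dr Receivables, Cr Payables, amount 498): Cash=7 Expenses=284 Payables=-344 Receivables=372 Revenue=-319
After txn 6 (Dr Receivables, Cr Cash, amount 81): Cash=-74 Expenses=284 Payables=-344 Receivables=453 Revenue=-319
After txn 7 (Dr Payables, Cr Receivables, amount 483): Cash=-74 Expenses=284 Payables=139 Receivables=-30 Revenue=-319
After txn 8 (Dr Cash, Cr Receivables, amount 473): Cash=399 Expenses=284 Payables=139 Receivables=-503 Revenue=-319

Answer: 399 284 139 -503 -319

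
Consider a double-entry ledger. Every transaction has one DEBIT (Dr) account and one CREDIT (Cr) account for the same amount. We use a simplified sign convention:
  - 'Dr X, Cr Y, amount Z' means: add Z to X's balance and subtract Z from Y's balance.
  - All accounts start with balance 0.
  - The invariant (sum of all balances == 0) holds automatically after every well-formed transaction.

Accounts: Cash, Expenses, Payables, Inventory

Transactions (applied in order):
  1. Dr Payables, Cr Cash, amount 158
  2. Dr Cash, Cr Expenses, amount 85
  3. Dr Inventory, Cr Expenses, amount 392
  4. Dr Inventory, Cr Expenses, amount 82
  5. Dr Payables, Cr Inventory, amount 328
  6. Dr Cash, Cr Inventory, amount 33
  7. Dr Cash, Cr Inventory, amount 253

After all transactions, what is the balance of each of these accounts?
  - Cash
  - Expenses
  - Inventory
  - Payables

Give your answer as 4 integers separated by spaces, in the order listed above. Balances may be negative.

After txn 1 (Dr Payables, Cr Cash, amount 158): Cash=-158 Payables=158
After txn 2 (Dr Cash, Cr Expenses, amount 85): Cash=-73 Expenses=-85 Payables=158
After txn 3 (Dr Inventory, Cr Expenses, amount 392): Cash=-73 Expenses=-477 Inventory=392 Payables=158
After txn 4 (Dr Inventory, Cr Expenses, amount 82): Cash=-73 Expenses=-559 Inventory=474 Payables=158
After txn 5 (Dr Payables, Cr Inventory, amount 328): Cash=-73 Expenses=-559 Inventory=146 Payables=486
After txn 6 (Dr Cash, Cr Inventory, amount 33): Cash=-40 Expenses=-559 Inventory=113 Payables=486
After txn 7 (Dr Cash, Cr Inventory, amount 253): Cash=213 Expenses=-559 Inventory=-140 Payables=486

Answer: 213 -559 -140 486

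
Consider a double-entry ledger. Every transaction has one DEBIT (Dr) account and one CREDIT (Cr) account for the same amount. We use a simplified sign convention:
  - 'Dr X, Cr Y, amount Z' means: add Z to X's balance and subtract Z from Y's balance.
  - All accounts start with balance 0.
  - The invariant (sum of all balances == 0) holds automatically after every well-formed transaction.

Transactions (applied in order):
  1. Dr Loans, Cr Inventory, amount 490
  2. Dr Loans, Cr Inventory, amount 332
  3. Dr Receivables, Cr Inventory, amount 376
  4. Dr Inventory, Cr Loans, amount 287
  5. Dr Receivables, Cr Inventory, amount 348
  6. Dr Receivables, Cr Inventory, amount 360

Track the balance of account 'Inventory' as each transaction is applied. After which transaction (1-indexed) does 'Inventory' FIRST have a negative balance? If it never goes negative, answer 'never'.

After txn 1: Inventory=-490

Answer: 1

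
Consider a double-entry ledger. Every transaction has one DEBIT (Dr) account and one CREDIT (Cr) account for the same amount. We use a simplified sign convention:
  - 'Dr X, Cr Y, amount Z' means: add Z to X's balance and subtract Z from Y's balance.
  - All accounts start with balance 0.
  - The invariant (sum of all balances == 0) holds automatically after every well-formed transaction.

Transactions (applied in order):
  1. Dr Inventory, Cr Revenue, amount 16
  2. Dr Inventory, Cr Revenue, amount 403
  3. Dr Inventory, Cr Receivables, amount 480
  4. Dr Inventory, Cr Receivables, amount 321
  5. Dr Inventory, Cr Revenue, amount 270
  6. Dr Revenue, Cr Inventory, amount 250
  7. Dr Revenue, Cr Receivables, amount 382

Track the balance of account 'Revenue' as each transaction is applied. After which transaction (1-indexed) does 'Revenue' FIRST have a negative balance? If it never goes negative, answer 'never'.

After txn 1: Revenue=-16

Answer: 1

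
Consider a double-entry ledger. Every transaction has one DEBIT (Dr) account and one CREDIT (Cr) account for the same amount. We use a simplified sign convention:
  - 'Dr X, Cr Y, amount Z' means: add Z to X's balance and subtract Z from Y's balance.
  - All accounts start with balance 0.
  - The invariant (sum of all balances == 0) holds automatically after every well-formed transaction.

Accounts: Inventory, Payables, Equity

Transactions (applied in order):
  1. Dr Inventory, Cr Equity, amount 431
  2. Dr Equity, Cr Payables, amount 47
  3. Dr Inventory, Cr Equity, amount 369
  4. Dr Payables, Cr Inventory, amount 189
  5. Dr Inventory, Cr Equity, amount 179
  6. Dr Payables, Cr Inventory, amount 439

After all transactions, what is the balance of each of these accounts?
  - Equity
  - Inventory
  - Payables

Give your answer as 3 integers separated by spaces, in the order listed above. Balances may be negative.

Answer: -932 351 581

Derivation:
After txn 1 (Dr Inventory, Cr Equity, amount 431): Equity=-431 Inventory=431
After txn 2 (Dr Equity, Cr Payables, amount 47): Equity=-384 Inventory=431 Payables=-47
After txn 3 (Dr Inventory, Cr Equity, amount 369): Equity=-753 Inventory=800 Payables=-47
After txn 4 (Dr Payables, Cr Inventory, amount 189): Equity=-753 Inventory=611 Payables=142
After txn 5 (Dr Inventory, Cr Equity, amount 179): Equity=-932 Inventory=790 Payables=142
After txn 6 (Dr Payables, Cr Inventory, amount 439): Equity=-932 Inventory=351 Payables=581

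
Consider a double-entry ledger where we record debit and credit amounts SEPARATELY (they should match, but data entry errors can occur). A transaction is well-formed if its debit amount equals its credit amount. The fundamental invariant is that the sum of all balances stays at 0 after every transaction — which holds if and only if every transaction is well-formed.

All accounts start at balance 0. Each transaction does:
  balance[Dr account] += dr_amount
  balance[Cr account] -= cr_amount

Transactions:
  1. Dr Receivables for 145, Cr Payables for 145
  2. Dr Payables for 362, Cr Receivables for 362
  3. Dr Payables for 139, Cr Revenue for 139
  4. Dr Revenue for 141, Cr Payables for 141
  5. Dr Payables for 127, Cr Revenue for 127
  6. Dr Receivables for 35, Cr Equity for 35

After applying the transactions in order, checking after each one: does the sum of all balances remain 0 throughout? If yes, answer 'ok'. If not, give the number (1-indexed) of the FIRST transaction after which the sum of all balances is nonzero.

Answer: ok

Derivation:
After txn 1: dr=145 cr=145 sum_balances=0
After txn 2: dr=362 cr=362 sum_balances=0
After txn 3: dr=139 cr=139 sum_balances=0
After txn 4: dr=141 cr=141 sum_balances=0
After txn 5: dr=127 cr=127 sum_balances=0
After txn 6: dr=35 cr=35 sum_balances=0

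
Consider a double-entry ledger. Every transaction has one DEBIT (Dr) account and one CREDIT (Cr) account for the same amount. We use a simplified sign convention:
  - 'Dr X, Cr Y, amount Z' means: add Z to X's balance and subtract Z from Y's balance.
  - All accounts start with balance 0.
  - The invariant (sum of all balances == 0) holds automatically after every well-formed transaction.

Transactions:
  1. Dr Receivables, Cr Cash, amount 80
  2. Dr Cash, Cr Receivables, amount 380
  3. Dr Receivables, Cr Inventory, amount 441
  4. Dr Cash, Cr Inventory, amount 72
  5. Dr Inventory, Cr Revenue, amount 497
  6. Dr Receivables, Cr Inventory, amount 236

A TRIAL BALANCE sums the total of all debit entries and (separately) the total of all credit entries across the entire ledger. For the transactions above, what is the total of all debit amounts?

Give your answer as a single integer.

Txn 1: debit+=80
Txn 2: debit+=380
Txn 3: debit+=441
Txn 4: debit+=72
Txn 5: debit+=497
Txn 6: debit+=236
Total debits = 1706

Answer: 1706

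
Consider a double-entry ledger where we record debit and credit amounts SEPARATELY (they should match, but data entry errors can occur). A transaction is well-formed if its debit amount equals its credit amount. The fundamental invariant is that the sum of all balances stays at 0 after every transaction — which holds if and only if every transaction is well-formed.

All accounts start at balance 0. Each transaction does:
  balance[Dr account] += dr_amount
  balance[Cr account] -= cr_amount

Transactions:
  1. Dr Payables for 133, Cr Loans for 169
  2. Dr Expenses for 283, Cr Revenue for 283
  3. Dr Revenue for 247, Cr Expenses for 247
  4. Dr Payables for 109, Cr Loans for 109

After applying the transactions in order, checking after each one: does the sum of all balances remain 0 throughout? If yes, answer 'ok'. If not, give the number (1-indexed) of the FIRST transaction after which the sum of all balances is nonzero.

After txn 1: dr=133 cr=169 sum_balances=-36
After txn 2: dr=283 cr=283 sum_balances=-36
After txn 3: dr=247 cr=247 sum_balances=-36
After txn 4: dr=109 cr=109 sum_balances=-36

Answer: 1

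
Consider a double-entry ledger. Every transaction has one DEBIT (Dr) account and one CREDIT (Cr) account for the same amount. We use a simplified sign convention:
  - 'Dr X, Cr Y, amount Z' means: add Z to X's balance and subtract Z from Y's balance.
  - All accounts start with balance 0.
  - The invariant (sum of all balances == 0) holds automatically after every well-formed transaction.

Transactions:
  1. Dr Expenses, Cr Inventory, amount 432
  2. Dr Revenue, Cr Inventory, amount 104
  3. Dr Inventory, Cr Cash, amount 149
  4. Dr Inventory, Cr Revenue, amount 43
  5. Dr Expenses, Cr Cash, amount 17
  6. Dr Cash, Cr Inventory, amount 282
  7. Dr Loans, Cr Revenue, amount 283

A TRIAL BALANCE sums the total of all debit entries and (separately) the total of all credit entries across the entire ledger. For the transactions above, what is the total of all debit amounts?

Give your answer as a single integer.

Answer: 1310

Derivation:
Txn 1: debit+=432
Txn 2: debit+=104
Txn 3: debit+=149
Txn 4: debit+=43
Txn 5: debit+=17
Txn 6: debit+=282
Txn 7: debit+=283
Total debits = 1310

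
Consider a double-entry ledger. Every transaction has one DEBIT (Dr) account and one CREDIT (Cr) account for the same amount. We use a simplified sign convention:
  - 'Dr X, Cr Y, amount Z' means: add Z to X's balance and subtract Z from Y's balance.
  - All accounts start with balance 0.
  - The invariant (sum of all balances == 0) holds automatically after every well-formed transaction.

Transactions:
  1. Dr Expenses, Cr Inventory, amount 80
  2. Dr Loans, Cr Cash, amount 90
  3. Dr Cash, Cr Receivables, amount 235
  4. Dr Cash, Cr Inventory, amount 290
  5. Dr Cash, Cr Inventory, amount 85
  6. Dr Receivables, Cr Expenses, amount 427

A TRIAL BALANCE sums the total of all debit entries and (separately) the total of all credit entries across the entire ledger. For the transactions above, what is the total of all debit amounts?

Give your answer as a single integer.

Answer: 1207

Derivation:
Txn 1: debit+=80
Txn 2: debit+=90
Txn 3: debit+=235
Txn 4: debit+=290
Txn 5: debit+=85
Txn 6: debit+=427
Total debits = 1207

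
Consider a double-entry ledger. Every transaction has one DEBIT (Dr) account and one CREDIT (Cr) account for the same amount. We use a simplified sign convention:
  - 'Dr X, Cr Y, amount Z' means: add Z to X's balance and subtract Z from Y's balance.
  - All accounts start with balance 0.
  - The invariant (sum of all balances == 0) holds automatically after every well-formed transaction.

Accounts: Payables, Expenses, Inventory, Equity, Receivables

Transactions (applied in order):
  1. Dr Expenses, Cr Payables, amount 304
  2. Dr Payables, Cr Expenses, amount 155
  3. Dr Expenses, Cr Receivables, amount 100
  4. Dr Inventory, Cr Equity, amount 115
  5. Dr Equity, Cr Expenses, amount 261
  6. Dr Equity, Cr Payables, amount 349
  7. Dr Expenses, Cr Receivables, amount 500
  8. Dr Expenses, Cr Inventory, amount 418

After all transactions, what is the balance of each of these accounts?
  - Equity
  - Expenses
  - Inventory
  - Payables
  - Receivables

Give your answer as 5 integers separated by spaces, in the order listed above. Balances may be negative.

Answer: 495 906 -303 -498 -600

Derivation:
After txn 1 (Dr Expenses, Cr Payables, amount 304): Expenses=304 Payables=-304
After txn 2 (Dr Payables, Cr Expenses, amount 155): Expenses=149 Payables=-149
After txn 3 (Dr Expenses, Cr Receivables, amount 100): Expenses=249 Payables=-149 Receivables=-100
After txn 4 (Dr Inventory, Cr Equity, amount 115): Equity=-115 Expenses=249 Inventory=115 Payables=-149 Receivables=-100
After txn 5 (Dr Equity, Cr Expenses, amount 261): Equity=146 Expenses=-12 Inventory=115 Payables=-149 Receivables=-100
After txn 6 (Dr Equity, Cr Payables, amount 349): Equity=495 Expenses=-12 Inventory=115 Payables=-498 Receivables=-100
After txn 7 (Dr Expenses, Cr Receivables, amount 500): Equity=495 Expenses=488 Inventory=115 Payables=-498 Receivables=-600
After txn 8 (Dr Expenses, Cr Inventory, amount 418): Equity=495 Expenses=906 Inventory=-303 Payables=-498 Receivables=-600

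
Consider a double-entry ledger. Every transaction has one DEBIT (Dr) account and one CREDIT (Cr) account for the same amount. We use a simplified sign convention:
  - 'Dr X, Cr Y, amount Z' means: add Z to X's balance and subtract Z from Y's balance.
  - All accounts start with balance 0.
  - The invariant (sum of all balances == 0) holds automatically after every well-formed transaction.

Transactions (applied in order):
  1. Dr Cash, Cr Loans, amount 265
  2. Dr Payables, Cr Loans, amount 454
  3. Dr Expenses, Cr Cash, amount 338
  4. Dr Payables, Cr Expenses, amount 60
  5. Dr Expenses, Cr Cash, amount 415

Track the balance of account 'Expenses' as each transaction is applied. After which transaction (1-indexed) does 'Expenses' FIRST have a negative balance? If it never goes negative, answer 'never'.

Answer: never

Derivation:
After txn 1: Expenses=0
After txn 2: Expenses=0
After txn 3: Expenses=338
After txn 4: Expenses=278
After txn 5: Expenses=693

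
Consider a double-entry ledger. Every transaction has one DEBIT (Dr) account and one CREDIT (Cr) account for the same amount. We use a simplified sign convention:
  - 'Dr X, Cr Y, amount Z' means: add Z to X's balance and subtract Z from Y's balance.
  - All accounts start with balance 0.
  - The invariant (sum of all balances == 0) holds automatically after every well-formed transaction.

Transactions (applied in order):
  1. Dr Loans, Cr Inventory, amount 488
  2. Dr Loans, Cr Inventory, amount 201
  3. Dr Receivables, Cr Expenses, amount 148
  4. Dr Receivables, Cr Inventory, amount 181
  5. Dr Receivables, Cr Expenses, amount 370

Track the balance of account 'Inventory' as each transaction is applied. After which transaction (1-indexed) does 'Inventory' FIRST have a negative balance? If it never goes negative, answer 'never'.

Answer: 1

Derivation:
After txn 1: Inventory=-488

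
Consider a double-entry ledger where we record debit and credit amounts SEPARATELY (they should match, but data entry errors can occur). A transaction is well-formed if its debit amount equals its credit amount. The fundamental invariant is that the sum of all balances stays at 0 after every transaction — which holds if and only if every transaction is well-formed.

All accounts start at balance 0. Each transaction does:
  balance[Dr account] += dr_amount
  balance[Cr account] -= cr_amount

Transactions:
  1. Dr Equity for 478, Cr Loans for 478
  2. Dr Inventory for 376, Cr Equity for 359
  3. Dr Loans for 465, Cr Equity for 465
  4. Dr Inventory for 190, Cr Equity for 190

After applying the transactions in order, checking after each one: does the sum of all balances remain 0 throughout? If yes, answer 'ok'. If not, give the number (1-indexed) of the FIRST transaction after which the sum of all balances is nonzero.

After txn 1: dr=478 cr=478 sum_balances=0
After txn 2: dr=376 cr=359 sum_balances=17
After txn 3: dr=465 cr=465 sum_balances=17
After txn 4: dr=190 cr=190 sum_balances=17

Answer: 2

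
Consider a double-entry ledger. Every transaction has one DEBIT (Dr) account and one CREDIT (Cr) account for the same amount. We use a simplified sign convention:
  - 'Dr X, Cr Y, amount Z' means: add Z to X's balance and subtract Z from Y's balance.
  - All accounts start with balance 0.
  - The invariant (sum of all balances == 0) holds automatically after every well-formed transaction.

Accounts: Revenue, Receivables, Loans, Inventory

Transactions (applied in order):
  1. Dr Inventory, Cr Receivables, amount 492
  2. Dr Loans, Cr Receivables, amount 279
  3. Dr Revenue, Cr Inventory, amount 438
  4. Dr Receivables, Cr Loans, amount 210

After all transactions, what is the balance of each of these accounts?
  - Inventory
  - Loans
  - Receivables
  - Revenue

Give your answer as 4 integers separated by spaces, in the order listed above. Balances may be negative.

After txn 1 (Dr Inventory, Cr Receivables, amount 492): Inventory=492 Receivables=-492
After txn 2 (Dr Loans, Cr Receivables, amount 279): Inventory=492 Loans=279 Receivables=-771
After txn 3 (Dr Revenue, Cr Inventory, amount 438): Inventory=54 Loans=279 Receivables=-771 Revenue=438
After txn 4 (Dr Receivables, Cr Loans, amount 210): Inventory=54 Loans=69 Receivables=-561 Revenue=438

Answer: 54 69 -561 438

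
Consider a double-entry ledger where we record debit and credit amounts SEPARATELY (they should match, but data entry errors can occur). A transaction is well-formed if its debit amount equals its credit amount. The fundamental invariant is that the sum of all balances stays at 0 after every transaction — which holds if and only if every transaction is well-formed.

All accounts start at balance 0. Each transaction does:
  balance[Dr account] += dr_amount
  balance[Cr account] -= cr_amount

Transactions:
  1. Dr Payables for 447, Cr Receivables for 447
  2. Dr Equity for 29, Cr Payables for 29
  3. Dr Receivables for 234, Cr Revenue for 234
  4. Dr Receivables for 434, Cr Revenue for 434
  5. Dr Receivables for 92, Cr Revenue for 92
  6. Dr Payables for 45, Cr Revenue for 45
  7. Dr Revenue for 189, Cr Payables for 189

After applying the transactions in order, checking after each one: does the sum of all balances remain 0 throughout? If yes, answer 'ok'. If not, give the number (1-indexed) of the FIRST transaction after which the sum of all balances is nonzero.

Answer: ok

Derivation:
After txn 1: dr=447 cr=447 sum_balances=0
After txn 2: dr=29 cr=29 sum_balances=0
After txn 3: dr=234 cr=234 sum_balances=0
After txn 4: dr=434 cr=434 sum_balances=0
After txn 5: dr=92 cr=92 sum_balances=0
After txn 6: dr=45 cr=45 sum_balances=0
After txn 7: dr=189 cr=189 sum_balances=0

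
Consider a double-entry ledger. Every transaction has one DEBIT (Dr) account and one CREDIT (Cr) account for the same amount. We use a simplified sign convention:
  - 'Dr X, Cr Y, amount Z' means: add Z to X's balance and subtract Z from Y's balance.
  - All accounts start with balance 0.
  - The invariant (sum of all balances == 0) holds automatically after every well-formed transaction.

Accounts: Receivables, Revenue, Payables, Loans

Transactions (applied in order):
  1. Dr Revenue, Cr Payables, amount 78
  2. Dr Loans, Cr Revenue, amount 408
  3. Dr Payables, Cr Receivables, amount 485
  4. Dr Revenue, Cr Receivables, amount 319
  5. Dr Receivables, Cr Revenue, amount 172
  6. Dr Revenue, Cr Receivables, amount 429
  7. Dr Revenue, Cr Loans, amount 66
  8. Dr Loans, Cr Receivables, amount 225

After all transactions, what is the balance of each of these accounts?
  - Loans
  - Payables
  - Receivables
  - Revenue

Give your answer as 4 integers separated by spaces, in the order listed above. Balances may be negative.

Answer: 567 407 -1286 312

Derivation:
After txn 1 (Dr Revenue, Cr Payables, amount 78): Payables=-78 Revenue=78
After txn 2 (Dr Loans, Cr Revenue, amount 408): Loans=408 Payables=-78 Revenue=-330
After txn 3 (Dr Payables, Cr Receivables, amount 485): Loans=408 Payables=407 Receivables=-485 Revenue=-330
After txn 4 (Dr Revenue, Cr Receivables, amount 319): Loans=408 Payables=407 Receivables=-804 Revenue=-11
After txn 5 (Dr Receivables, Cr Revenue, amount 172): Loans=408 Payables=407 Receivables=-632 Revenue=-183
After txn 6 (Dr Revenue, Cr Receivables, amount 429): Loans=408 Payables=407 Receivables=-1061 Revenue=246
After txn 7 (Dr Revenue, Cr Loans, amount 66): Loans=342 Payables=407 Receivables=-1061 Revenue=312
After txn 8 (Dr Loans, Cr Receivables, amount 225): Loans=567 Payables=407 Receivables=-1286 Revenue=312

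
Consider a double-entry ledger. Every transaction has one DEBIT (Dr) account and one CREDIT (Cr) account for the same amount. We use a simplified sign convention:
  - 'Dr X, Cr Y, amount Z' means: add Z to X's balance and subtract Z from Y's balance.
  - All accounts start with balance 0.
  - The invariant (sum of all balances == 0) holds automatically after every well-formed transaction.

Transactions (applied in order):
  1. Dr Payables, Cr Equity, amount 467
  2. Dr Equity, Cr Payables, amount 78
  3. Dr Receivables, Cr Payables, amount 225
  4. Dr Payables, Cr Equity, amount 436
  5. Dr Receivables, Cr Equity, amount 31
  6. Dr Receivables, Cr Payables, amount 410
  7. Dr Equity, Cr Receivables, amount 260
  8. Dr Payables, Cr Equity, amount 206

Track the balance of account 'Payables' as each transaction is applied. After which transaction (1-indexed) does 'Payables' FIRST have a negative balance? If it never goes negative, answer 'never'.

Answer: never

Derivation:
After txn 1: Payables=467
After txn 2: Payables=389
After txn 3: Payables=164
After txn 4: Payables=600
After txn 5: Payables=600
After txn 6: Payables=190
After txn 7: Payables=190
After txn 8: Payables=396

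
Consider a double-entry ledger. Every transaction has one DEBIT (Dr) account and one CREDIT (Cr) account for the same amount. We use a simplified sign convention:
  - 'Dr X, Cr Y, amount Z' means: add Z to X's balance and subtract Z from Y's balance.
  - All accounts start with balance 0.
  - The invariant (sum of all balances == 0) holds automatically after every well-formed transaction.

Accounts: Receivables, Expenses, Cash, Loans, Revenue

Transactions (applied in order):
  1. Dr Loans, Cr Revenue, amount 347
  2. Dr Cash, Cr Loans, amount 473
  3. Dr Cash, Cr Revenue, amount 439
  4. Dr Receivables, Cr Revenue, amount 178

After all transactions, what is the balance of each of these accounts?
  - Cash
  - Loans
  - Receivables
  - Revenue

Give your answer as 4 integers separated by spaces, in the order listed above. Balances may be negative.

Answer: 912 -126 178 -964

Derivation:
After txn 1 (Dr Loans, Cr Revenue, amount 347): Loans=347 Revenue=-347
After txn 2 (Dr Cash, Cr Loans, amount 473): Cash=473 Loans=-126 Revenue=-347
After txn 3 (Dr Cash, Cr Revenue, amount 439): Cash=912 Loans=-126 Revenue=-786
After txn 4 (Dr Receivables, Cr Revenue, amount 178): Cash=912 Loans=-126 Receivables=178 Revenue=-964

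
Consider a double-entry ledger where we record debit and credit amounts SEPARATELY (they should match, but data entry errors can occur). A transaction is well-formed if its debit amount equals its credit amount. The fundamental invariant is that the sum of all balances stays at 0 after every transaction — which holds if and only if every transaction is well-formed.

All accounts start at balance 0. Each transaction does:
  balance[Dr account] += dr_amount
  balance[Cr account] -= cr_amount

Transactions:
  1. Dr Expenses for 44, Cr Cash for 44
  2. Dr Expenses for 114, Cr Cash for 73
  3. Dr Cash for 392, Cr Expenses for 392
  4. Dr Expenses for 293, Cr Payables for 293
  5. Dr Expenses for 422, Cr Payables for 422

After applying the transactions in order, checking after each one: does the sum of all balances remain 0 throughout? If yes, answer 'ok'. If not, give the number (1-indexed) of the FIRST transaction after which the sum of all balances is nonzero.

After txn 1: dr=44 cr=44 sum_balances=0
After txn 2: dr=114 cr=73 sum_balances=41
After txn 3: dr=392 cr=392 sum_balances=41
After txn 4: dr=293 cr=293 sum_balances=41
After txn 5: dr=422 cr=422 sum_balances=41

Answer: 2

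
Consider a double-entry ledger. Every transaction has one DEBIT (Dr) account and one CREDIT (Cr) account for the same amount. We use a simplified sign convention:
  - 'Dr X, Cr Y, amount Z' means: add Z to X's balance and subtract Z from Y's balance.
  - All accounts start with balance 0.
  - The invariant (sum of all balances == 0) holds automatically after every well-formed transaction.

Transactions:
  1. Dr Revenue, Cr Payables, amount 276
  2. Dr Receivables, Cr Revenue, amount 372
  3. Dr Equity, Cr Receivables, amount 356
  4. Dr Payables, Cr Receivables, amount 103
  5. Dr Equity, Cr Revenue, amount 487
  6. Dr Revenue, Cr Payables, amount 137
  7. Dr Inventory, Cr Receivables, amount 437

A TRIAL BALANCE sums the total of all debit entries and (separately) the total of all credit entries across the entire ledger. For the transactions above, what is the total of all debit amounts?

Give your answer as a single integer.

Txn 1: debit+=276
Txn 2: debit+=372
Txn 3: debit+=356
Txn 4: debit+=103
Txn 5: debit+=487
Txn 6: debit+=137
Txn 7: debit+=437
Total debits = 2168

Answer: 2168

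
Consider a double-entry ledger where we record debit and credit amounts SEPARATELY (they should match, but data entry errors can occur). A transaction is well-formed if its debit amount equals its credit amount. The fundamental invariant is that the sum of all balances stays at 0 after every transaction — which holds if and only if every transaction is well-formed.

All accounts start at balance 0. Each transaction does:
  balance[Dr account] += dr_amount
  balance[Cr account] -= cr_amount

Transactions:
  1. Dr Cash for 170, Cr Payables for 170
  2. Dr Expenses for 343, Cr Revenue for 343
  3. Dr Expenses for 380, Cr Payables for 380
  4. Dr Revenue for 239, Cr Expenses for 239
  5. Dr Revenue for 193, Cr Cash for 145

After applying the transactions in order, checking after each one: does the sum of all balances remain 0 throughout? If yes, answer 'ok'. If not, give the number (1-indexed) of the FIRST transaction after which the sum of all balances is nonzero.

After txn 1: dr=170 cr=170 sum_balances=0
After txn 2: dr=343 cr=343 sum_balances=0
After txn 3: dr=380 cr=380 sum_balances=0
After txn 4: dr=239 cr=239 sum_balances=0
After txn 5: dr=193 cr=145 sum_balances=48

Answer: 5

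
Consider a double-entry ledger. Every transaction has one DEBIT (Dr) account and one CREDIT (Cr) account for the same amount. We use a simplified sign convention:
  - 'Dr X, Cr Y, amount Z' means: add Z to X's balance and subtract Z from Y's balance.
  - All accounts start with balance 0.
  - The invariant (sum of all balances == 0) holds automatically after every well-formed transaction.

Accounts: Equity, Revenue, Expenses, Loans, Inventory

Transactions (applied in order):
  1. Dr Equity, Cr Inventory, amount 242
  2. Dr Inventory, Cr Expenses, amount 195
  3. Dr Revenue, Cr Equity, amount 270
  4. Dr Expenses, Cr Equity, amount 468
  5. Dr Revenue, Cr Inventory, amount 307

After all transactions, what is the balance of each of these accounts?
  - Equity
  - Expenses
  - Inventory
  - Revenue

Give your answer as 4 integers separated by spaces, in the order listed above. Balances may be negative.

After txn 1 (Dr Equity, Cr Inventory, amount 242): Equity=242 Inventory=-242
After txn 2 (Dr Inventory, Cr Expenses, amount 195): Equity=242 Expenses=-195 Inventory=-47
After txn 3 (Dr Revenue, Cr Equity, amount 270): Equity=-28 Expenses=-195 Inventory=-47 Revenue=270
After txn 4 (Dr Expenses, Cr Equity, amount 468): Equity=-496 Expenses=273 Inventory=-47 Revenue=270
After txn 5 (Dr Revenue, Cr Inventory, amount 307): Equity=-496 Expenses=273 Inventory=-354 Revenue=577

Answer: -496 273 -354 577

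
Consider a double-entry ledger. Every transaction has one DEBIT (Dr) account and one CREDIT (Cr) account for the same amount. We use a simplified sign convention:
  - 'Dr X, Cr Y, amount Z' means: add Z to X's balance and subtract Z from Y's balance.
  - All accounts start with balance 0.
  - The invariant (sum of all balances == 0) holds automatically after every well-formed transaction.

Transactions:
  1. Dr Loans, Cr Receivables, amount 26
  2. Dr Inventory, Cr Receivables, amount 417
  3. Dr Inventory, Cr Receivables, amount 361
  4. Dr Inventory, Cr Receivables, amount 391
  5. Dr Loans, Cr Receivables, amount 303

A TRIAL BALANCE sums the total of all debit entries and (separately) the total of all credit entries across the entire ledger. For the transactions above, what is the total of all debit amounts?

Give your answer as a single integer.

Txn 1: debit+=26
Txn 2: debit+=417
Txn 3: debit+=361
Txn 4: debit+=391
Txn 5: debit+=303
Total debits = 1498

Answer: 1498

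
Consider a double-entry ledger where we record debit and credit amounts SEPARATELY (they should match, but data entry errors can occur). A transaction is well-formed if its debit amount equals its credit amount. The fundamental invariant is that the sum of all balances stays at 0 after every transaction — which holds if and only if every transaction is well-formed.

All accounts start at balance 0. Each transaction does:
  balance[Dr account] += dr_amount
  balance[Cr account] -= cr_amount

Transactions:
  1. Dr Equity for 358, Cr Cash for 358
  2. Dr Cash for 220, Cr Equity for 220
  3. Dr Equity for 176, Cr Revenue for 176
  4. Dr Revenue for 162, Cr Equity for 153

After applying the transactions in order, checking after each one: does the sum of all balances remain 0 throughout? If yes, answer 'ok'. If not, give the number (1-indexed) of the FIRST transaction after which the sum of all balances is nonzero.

Answer: 4

Derivation:
After txn 1: dr=358 cr=358 sum_balances=0
After txn 2: dr=220 cr=220 sum_balances=0
After txn 3: dr=176 cr=176 sum_balances=0
After txn 4: dr=162 cr=153 sum_balances=9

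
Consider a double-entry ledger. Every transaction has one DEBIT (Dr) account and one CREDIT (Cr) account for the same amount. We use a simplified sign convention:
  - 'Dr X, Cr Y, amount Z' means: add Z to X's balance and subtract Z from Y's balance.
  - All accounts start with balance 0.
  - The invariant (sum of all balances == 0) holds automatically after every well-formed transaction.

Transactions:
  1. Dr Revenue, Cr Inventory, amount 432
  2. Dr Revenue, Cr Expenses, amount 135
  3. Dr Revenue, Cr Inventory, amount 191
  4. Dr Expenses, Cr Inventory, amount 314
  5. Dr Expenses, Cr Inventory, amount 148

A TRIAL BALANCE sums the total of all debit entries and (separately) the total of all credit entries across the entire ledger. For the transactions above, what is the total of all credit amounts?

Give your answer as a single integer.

Answer: 1220

Derivation:
Txn 1: credit+=432
Txn 2: credit+=135
Txn 3: credit+=191
Txn 4: credit+=314
Txn 5: credit+=148
Total credits = 1220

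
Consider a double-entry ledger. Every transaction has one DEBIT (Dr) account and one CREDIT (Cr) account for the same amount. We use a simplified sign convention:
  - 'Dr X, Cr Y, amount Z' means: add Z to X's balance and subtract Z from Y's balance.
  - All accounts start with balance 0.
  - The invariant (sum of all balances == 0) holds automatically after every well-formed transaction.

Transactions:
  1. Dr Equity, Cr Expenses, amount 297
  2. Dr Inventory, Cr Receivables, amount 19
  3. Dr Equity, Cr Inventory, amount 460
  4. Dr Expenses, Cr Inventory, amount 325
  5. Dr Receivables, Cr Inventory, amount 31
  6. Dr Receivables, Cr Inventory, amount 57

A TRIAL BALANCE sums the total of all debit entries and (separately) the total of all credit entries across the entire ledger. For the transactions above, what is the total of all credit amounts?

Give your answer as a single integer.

Txn 1: credit+=297
Txn 2: credit+=19
Txn 3: credit+=460
Txn 4: credit+=325
Txn 5: credit+=31
Txn 6: credit+=57
Total credits = 1189

Answer: 1189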